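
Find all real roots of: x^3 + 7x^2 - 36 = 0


Let p(x) = x^3 + 7x^2 - 36. By the rational root theorem (leading coefficient 1), any rational root is an integer divisor of 36: try ±1, ±2, ... in turn.
Test x = 1: value = -28 ≠ 0.
Test x = -1: value = -30 ≠ 0.
Test x = 2: value = 0 ✓, so (x - 2) is a factor.
Synthetic division by (x - 2): bring down 1; 1(2) + 7 = 9; 9(2) + 0 = 18; 18(2) - 36 = 0 → quotient x^2 + 9x + 18, remainder 0.
Solve the quadratic x^2 + 9x + 18 = 0: discriminant = 9^2 - 4(1)(18) = 81 - 72 = 9.
sqrt(9) = 3, so x = (-9 ± 3)/2: x = -3 or x = -6.

x = -6, x = -3, x = 2


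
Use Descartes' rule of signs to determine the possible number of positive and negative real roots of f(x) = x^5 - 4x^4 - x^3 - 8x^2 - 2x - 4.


Descartes' rule of signs:

For positive roots, count sign changes in f(x) = x^5 - 4x^4 - x^3 - 8x^2 - 2x - 4:
Signs of coefficients: +, -, -, -, -, -
Number of sign changes: 1
Possible positive real roots: 1

For negative roots, examine f(-x) = -x^5 - 4x^4 + x^3 - 8x^2 + 2x - 4:
Signs of coefficients: -, -, +, -, +, -
Number of sign changes: 4
Possible negative real roots: 4, 2, 0

Positive roots: 1; Negative roots: 4 or 2 or 0


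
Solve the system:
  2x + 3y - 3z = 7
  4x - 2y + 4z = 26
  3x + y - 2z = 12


Using Cramer's rule. Expand each determinant along the first row.
D  = 2*[(-2)*(-2) - 4*1] - 3*[4*(-2) - 4*3] + (-3)*[4*1 - (-2)*3]
  = 2*(0) - 3*(-20) + (-3)*(10) = 30
Dx = 7*[(-2)*(-2) - 4*1] - 3*[26*(-2) - 4*12] + (-3)*[26*1 - (-2)*12]
  = 7*(0) - 3*(-100) + (-3)*(50) = 150
Dy = 2*[26*(-2) - 4*12] - 7*[4*(-2) - 4*3] + (-3)*[4*12 - 26*3]
  = 2*(-100) - 7*(-20) + (-3)*(-30) = 30
Dz = 2*[(-2)*12 - 26*1] - 3*[4*12 - 26*3] + 7*[4*1 - (-2)*3]
  = 2*(-50) - 3*(-30) + 7*(10) = 60
x = Dx/D = 150/30 = 5, y = Dy/D = 30/30 = 1, z = Dz/D = 60/30 = 2
Check eq1: (2)(5) + (3)(1) + (-3)(2) = 7 = 7 ✓
Check eq2: (4)(5) + (-2)(1) + (4)(2) = 26 = 26 ✓
Check eq3: (3)(5) + (1)(1) + (-2)(2) = 12 = 12 ✓

x = 5, y = 1, z = 2


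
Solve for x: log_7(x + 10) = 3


Convert to exponential form: x + 10 = 7^3 = 343
x = 343 - 10 = 333
Check: log_7(333 + 10) = log_7(343) = log_7(343) = 3 ✓

x = 333


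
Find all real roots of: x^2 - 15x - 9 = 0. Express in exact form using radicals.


Using the quadratic formula: x = (-b ± sqrt(b^2 - 4ac)) / (2a)
Here a = 1, b = -15, c = -9
Discriminant = b^2 - 4ac = (-15)^2 - 4(1)(-9) = 225 + 36 = 261
Since discriminant = 261 > 0, there are two real roots.
x = (15 ± 3*sqrt(29)) / 2
Numerically: x ≈ 15.5777 or x ≈ -0.5777

x = (15 + 3*sqrt(29)) / 2 or x = (15 - 3*sqrt(29)) / 2


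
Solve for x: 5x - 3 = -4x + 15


Starting with: 5x - 3 = -4x + 15
Move all x terms to left: (5 + 4)x = 15 + 3
Simplify: 9x = 18
Divide both sides by 9: x = 2

x = 2


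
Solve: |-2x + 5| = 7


An absolute value equation |expr| = 7 gives two cases:
Case 1: -2x + 5 = 7
  -2x = 2, so x = -1
Case 2: -2x + 5 = -7
  -2x = -12, so x = 6

x = -1, x = 6


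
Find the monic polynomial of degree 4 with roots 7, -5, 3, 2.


A monic polynomial with roots 7, -5, 3, 2 is:
p(x) = (x - 7)(x + 5)(x - 3)(x - 2)
After multiplying by (x - 7): x - 7
After multiplying by (x + 5): x^2 - 2x - 35
After multiplying by (x - 3): x^3 - 5x^2 - 29x + 105
After multiplying by (x - 2): x^4 - 7x^3 - 19x^2 + 163x - 210

x^4 - 7x^3 - 19x^2 + 163x - 210


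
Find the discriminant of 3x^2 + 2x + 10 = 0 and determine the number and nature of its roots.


For ax^2 + bx + c = 0, discriminant D = b^2 - 4ac
Here a = 3, b = 2, c = 10
D = (2)^2 - 4(3)(10) = 4 - 120 = -116

D = -116 < 0
The equation has no real roots (2 complex conjugate roots).

Discriminant = -116, no real roots (2 complex conjugate roots)


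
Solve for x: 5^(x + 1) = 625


Express both sides with the same base.
625 = 5^4
Since the bases match, equate exponents: x + 1 = 4
So x = 4 - (1) = 3

x = 3


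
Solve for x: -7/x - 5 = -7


Subtract -5 from both sides: -7/x = -2
Multiply both sides by x: -7 = -2 * x
Divide by -2: x = 7/2

x = 7/2


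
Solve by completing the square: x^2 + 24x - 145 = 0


Start: x^2 + 24x - 145 = 0
Move constant: x^2 + 24x = 145
Half of 24 is 12, squared is 144
Add 144 to both sides: x^2 + 24x + 144 = 289
(x + 12)^2 = 289
x + 12 = ±17
x = -12 + 17 = 5 or x = -12 - 17 = -29

x = -29, x = 5


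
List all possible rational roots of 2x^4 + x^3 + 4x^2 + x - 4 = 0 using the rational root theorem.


Rational root theorem: possible roots are ±p/q where:
  p divides the constant term (-4): p ∈ {1, 2, 4}
  q divides the leading coefficient (2): q ∈ {1, 2}

All possible rational roots: -4, -2, -1, -1/2, 1/2, 1, 2, 4

-4, -2, -1, -1/2, 1/2, 1, 2, 4


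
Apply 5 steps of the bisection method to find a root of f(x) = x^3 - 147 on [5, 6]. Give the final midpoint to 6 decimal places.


f(x) = x^3 - 147
f(5) = -22 < 0
f(6) = 69 > 0

Step 1: midpoint = (5.000000 + 6.000000)/2 = 5.500000
  f(5.500000) = 19.375000
  f(mid) > 0, so root is in [5.000000, 5.500000]

Step 2: midpoint = (5.000000 + 5.500000)/2 = 5.250000
  f(5.250000) = -2.296875
  f(mid) < 0, so root is in [5.250000, 5.500000]

Step 3: midpoint = (5.250000 + 5.500000)/2 = 5.375000
  f(5.375000) = 8.287109
  f(mid) > 0, so root is in [5.250000, 5.375000]

Step 4: midpoint = (5.250000 + 5.375000)/2 = 5.312500
  f(5.312500) = 2.932861
  f(mid) > 0, so root is in [5.250000, 5.312500]

Step 5: midpoint = (5.250000 + 5.312500)/2 = 5.281250
  f(5.281250) = 0.302521
  f(mid) > 0, so root is in [5.250000, 5.281250]

midpoint = 5.281250


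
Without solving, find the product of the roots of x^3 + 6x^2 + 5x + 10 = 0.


By Vieta's formulas for x^3 + bx^2 + cx + d = 0:
  r1 + r2 + r3 = -b/a = -6
  r1*r2 + r1*r3 + r2*r3 = c/a = 5
  r1*r2*r3 = -d/a = -10


Product = -10


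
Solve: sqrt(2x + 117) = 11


Square both sides: 2x + 117 = 11^2 = 121
2x = 121 - 117 = 4
x = 2
Check: sqrt(2*2 + 117) = sqrt(121) = 11 ✓

x = 2


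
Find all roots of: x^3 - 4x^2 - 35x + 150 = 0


Let p(x) = x^3 - 4x^2 - 35x + 150. By the rational root theorem (leading coefficient 1), any rational root is an integer divisor of 150: try ±1, ±2, ... in turn.
Test x = 1: value = 112 ≠ 0.
Test x = -1: value = 180 ≠ 0.
Test x = 2: value = 72 ≠ 0.
Test x = -2: value = 196 ≠ 0.
Test x = 3: value = 36 ≠ 0.
Test x = -3: value = 192 ≠ 0.
Test x = 5: value = 0 ✓, so (x - 5) is a factor.
Synthetic division by (x - 5): bring down 1; 1(5) - 4 = 1; 1(5) - 35 = -30; (-30)(5) + 150 = 0 → quotient x^2 + x - 30, remainder 0.
Solve the quadratic x^2 + x - 30 = 0: discriminant = 1^2 - 4(1)(-30) = 1 + 120 = 121.
sqrt(121) = 11, so x = (-1 ± 11)/2: x = 5 or x = -6.
Collecting all roots found:

x = -6, x = 5 (multiplicity 2)


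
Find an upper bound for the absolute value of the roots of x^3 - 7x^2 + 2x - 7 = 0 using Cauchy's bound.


Cauchy's bound: all roots r satisfy |r| <= 1 + max(|a_i/a_n|) for i = 0,...,n-1
where a_n is the leading coefficient.

Coefficients: [1, -7, 2, -7]
Leading coefficient a_n = 1
Ratios |a_i/a_n|: 7, 2, 7
Maximum ratio: 7
Cauchy's bound: |r| <= 1 + 7 = 8

Upper bound = 8


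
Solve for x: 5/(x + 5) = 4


Multiply both sides by (x + 5): 5 = 4(x + 5)
Distribute: 5 = 4x + 20
4x = 5 - 20 = -15
x = -15/4

x = -15/4


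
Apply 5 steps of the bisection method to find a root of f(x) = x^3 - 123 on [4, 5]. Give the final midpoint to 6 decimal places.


f(x) = x^3 - 123
f(4) = -59 < 0
f(5) = 2 > 0

Step 1: midpoint = (4.000000 + 5.000000)/2 = 4.500000
  f(4.500000) = -31.875000
  f(mid) < 0, so root is in [4.500000, 5.000000]

Step 2: midpoint = (4.500000 + 5.000000)/2 = 4.750000
  f(4.750000) = -15.828125
  f(mid) < 0, so root is in [4.750000, 5.000000]

Step 3: midpoint = (4.750000 + 5.000000)/2 = 4.875000
  f(4.875000) = -7.142578
  f(mid) < 0, so root is in [4.875000, 5.000000]

Step 4: midpoint = (4.875000 + 5.000000)/2 = 4.937500
  f(4.937500) = -2.629150
  f(mid) < 0, so root is in [4.937500, 5.000000]

Step 5: midpoint = (4.937500 + 5.000000)/2 = 4.968750
  f(4.968750) = -0.329132
  f(mid) < 0, so root is in [4.968750, 5.000000]

midpoint = 4.968750


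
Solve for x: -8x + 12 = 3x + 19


Starting with: -8x + 12 = 3x + 19
Move all x terms to left: (-8 - 3)x = 19 - 12
Simplify: -11x = 7
Divide both sides by -11: x = -7/11

x = -7/11


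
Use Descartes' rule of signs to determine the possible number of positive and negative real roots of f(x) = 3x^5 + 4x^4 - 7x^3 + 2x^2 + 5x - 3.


Descartes' rule of signs:

For positive roots, count sign changes in f(x) = 3x^5 + 4x^4 - 7x^3 + 2x^2 + 5x - 3:
Signs of coefficients: +, +, -, +, +, -
Number of sign changes: 3
Possible positive real roots: 3, 1

For negative roots, examine f(-x) = -3x^5 + 4x^4 + 7x^3 + 2x^2 - 5x - 3:
Signs of coefficients: -, +, +, +, -, -
Number of sign changes: 2
Possible negative real roots: 2, 0

Positive roots: 3 or 1; Negative roots: 2 or 0


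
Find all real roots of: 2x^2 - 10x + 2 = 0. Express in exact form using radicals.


Using the quadratic formula: x = (-b ± sqrt(b^2 - 4ac)) / (2a)
Here a = 2, b = -10, c = 2
Discriminant = b^2 - 4ac = (-10)^2 - 4(2)(2) = 100 - 16 = 84
Since discriminant = 84 > 0, there are two real roots.
x = (10 ± 2*sqrt(21)) / 4
Simplifying: x = (5 ± sqrt(21)) / 2
Numerically: x ≈ 4.7913 or x ≈ 0.2087

x = (5 + sqrt(21)) / 2 or x = (5 - sqrt(21)) / 2


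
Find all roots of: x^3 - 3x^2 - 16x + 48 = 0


Let p(x) = x^3 - 3x^2 - 16x + 48. By the rational root theorem (leading coefficient 1), any rational root is an integer divisor of 48: try ±1, ±2, ... in turn.
Test x = 1: value = 30 ≠ 0.
Test x = -1: value = 60 ≠ 0.
Test x = 2: value = 12 ≠ 0.
Test x = -2: value = 60 ≠ 0.
Test x = 3: value = 0 ✓, so (x - 3) is a factor.
Synthetic division by (x - 3): bring down 1; 1(3) - 3 = 0; 0(3) - 16 = -16; (-16)(3) + 48 = 0 → quotient x^2 - 16, remainder 0.
Solve the quadratic x^2 - 16 = 0: discriminant = 0^2 - 4(1)(-16) = 0 + 64 = 64.
sqrt(64) = 8, so x = (0 ± 8)/2: x = 4 or x = -4.
Collecting all roots found:

x = -4, x = 3, x = 4


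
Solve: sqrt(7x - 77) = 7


Square both sides: 7x - 77 = 7^2 = 49
7x = 49 + 77 = 126
x = 18
Check: sqrt(7*18 - 77) = sqrt(49) = 7 ✓

x = 18


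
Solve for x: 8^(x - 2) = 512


Express both sides with the same base.
512 = 8^3
Since the bases match, equate exponents: x - 2 = 3
So x = 3 - (-2) = 5

x = 5


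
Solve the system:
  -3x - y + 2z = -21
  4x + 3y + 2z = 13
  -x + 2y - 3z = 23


Using Cramer's rule. Expand each determinant along the first row.
D  = (-3)*[3*(-3) - 2*2] - (-1)*[4*(-3) - 2*(-1)] + 2*[4*2 - 3*(-1)]
  = (-3)*(-13) - (-1)*(-10) + 2*(11) = 51
Dx = (-21)*[3*(-3) - 2*2] - (-1)*[13*(-3) - 2*23] + 2*[13*2 - 3*23]
  = (-21)*(-13) - (-1)*(-85) + 2*(-43) = 102
Dy = (-3)*[13*(-3) - 2*23] - (-21)*[4*(-3) - 2*(-1)] + 2*[4*23 - 13*(-1)]
  = (-3)*(-85) - (-21)*(-10) + 2*(105) = 255
Dz = (-3)*[3*23 - 13*2] - (-1)*[4*23 - 13*(-1)] + (-21)*[4*2 - 3*(-1)]
  = (-3)*(43) - (-1)*(105) + (-21)*(11) = -255
x = Dx/D = 102/51 = 2, y = Dy/D = 255/51 = 5, z = Dz/D = -255/51 = -5
Check eq1: (-3)(2) + (-1)(5) + (2)(-5) = -21 = -21 ✓
Check eq2: (4)(2) + (3)(5) + (2)(-5) = 13 = 13 ✓
Check eq3: (-1)(2) + (2)(5) + (-3)(-5) = 23 = 23 ✓

x = 2, y = 5, z = -5


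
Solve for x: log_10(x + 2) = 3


Convert to exponential form: x + 2 = 10^3 = 1000
x = 1000 - 2 = 998
Check: log_10(998 + 2) = log_10(1000) = log_10(1000) = 3 ✓

x = 998


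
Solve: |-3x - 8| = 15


An absolute value equation |expr| = 15 gives two cases:
Case 1: -3x - 8 = 15
  -3x = 23, so x = -23/3
Case 2: -3x - 8 = -15
  -3x = -7, so x = 7/3

x = -23/3, x = 7/3


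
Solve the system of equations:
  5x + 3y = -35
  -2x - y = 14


Using Cramer's rule:
Determinant D = (5)(-1) - (-2)(3) = -5 + 6 = 1
Dx = (-35)(-1) - (14)(3) = 35 - 42 = -7
Dy = (5)(14) - (-2)(-35) = 70 - 70 = 0
x = Dx/D = -7/1 = -7
y = Dy/D = 0/1 = 0

x = -7, y = 0


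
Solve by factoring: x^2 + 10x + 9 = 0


We need two numbers that multiply to 9 and add to 10.
Those numbers are 1 and 9 (since 1 * 9 = 9 and 1 + 9 = 10).
So x^2 + 10x + 9 = (x + 1)(x + 9) = 0
Setting each factor to zero: x = -1 or x = -9

x = -9, x = -1


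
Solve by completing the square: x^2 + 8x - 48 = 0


Start: x^2 + 8x - 48 = 0
Move constant: x^2 + 8x = 48
Half of 8 is 4, squared is 16
Add 16 to both sides: x^2 + 8x + 16 = 64
(x + 4)^2 = 64
x + 4 = ±8
x = -4 + 8 = 4 or x = -4 - 8 = -12

x = -12, x = 4


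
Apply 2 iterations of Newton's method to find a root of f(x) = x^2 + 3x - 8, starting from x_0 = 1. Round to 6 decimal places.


Newton's method: x_(n+1) = x_n - f(x_n)/f'(x_n)
f(x) = x^2 + 3x - 8
f'(x) = 2x + 3

Iteration 1:
  f(1.000000) = -4.000000
  f'(1.000000) = 5.000000
  x_1 = 1.000000 - (-4.000000)/(5.000000) = 1.800000

Iteration 2:
  f(1.800000) = 0.640000
  f'(1.800000) = 6.600000
  x_2 = 1.800000 - (0.640000)/(6.600000) = 1.703030

x_2 = 1.703030


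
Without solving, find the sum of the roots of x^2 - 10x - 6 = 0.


By Vieta's formulas for ax^2 + bx + c = 0:
  Sum of roots = -b/a
  Product of roots = c/a

Here a = 1, b = -10, c = -6
Sum = -(-10)/1 = 10
Product = -6/1 = -6

Sum = 10


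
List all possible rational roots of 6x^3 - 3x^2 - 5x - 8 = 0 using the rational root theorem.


Rational root theorem: possible roots are ±p/q where:
  p divides the constant term (-8): p ∈ {1, 2, 4, 8}
  q divides the leading coefficient (6): q ∈ {1, 2, 3, 6}

All possible rational roots: -8, -4, -8/3, -2, -4/3, -1, -2/3, -1/2, -1/3, -1/6, 1/6, 1/3, 1/2, 2/3, 1, 4/3, 2, 8/3, 4, 8

-8, -4, -8/3, -2, -4/3, -1, -2/3, -1/2, -1/3, -1/6, 1/6, 1/3, 1/2, 2/3, 1, 4/3, 2, 8/3, 4, 8


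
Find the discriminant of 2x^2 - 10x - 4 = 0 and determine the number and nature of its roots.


For ax^2 + bx + c = 0, discriminant D = b^2 - 4ac
Here a = 2, b = -10, c = -4
D = (-10)^2 - 4(2)(-4) = 100 + 32 = 132

D = 132 > 0 but not a perfect square
The equation has 2 distinct real irrational roots.

Discriminant = 132, 2 distinct real irrational roots


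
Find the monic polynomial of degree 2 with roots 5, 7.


A monic polynomial with roots 5, 7 is:
p(x) = (x - 5)(x - 7)
After multiplying by (x - 5): x - 5
After multiplying by (x - 7): x^2 - 12x + 35

x^2 - 12x + 35


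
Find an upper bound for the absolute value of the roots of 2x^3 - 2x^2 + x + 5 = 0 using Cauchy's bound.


Cauchy's bound: all roots r satisfy |r| <= 1 + max(|a_i/a_n|) for i = 0,...,n-1
where a_n is the leading coefficient.

Coefficients: [2, -2, 1, 5]
Leading coefficient a_n = 2
Ratios |a_i/a_n|: 1, 1/2, 5/2
Maximum ratio: 5/2
Cauchy's bound: |r| <= 1 + 5/2 = 7/2

Upper bound = 7/2


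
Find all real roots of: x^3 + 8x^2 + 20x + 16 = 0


Let p(x) = x^3 + 8x^2 + 20x + 16. By the rational root theorem (leading coefficient 1), any rational root is an integer divisor of 16: try ±1, ±2, ... in turn.
Test x = 1: value = 45 ≠ 0.
Test x = -1: value = 3 ≠ 0.
Test x = 2: value = 96 ≠ 0.
Test x = -2: value = 0 ✓, so (x + 2) is a factor.
Synthetic division by (x + 2): bring down 1; 1(-2) + 8 = 6; 6(-2) + 20 = 8; 8(-2) + 16 = 0 → quotient x^2 + 6x + 8, remainder 0.
Solve the quadratic x^2 + 6x + 8 = 0: discriminant = 6^2 - 4(1)(8) = 36 - 32 = 4.
sqrt(4) = 2, so x = (-6 ± 2)/2: x = -2 or x = -4.

x = -4, x = -2 (multiplicity 2)


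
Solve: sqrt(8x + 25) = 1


Square both sides: 8x + 25 = 1^2 = 1
8x = 1 - 25 = -24
x = -3
Check: sqrt(8*(-3) + 25) = sqrt(1) = 1 ✓

x = -3


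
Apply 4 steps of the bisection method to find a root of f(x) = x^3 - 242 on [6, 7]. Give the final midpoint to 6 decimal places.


f(x) = x^3 - 242
f(6) = -26 < 0
f(7) = 101 > 0

Step 1: midpoint = (6.000000 + 7.000000)/2 = 6.500000
  f(6.500000) = 32.625000
  f(mid) > 0, so root is in [6.000000, 6.500000]

Step 2: midpoint = (6.000000 + 6.500000)/2 = 6.250000
  f(6.250000) = 2.140625
  f(mid) > 0, so root is in [6.000000, 6.250000]

Step 3: midpoint = (6.000000 + 6.250000)/2 = 6.125000
  f(6.125000) = -12.216797
  f(mid) < 0, so root is in [6.125000, 6.250000]

Step 4: midpoint = (6.125000 + 6.250000)/2 = 6.187500
  f(6.187500) = -5.110596
  f(mid) < 0, so root is in [6.187500, 6.250000]

midpoint = 6.187500


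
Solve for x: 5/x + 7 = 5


Subtract 7 from both sides: 5/x = -2
Multiply both sides by x: 5 = -2 * x
Divide by -2: x = -5/2

x = -5/2


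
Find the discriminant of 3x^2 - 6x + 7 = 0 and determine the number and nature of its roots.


For ax^2 + bx + c = 0, discriminant D = b^2 - 4ac
Here a = 3, b = -6, c = 7
D = (-6)^2 - 4(3)(7) = 36 - 84 = -48

D = -48 < 0
The equation has no real roots (2 complex conjugate roots).

Discriminant = -48, no real roots (2 complex conjugate roots)


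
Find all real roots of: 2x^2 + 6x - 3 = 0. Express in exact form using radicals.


Using the quadratic formula: x = (-b ± sqrt(b^2 - 4ac)) / (2a)
Here a = 2, b = 6, c = -3
Discriminant = b^2 - 4ac = 6^2 - 4(2)(-3) = 36 + 24 = 60
Since discriminant = 60 > 0, there are two real roots.
x = (-6 ± 2*sqrt(15)) / 4
Simplifying: x = (-3 ± sqrt(15)) / 2
Numerically: x ≈ 0.4365 or x ≈ -3.4365

x = (-3 + sqrt(15)) / 2 or x = (-3 - sqrt(15)) / 2


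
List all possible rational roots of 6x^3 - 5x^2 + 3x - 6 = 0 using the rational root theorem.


Rational root theorem: possible roots are ±p/q where:
  p divides the constant term (-6): p ∈ {1, 2, 3, 6}
  q divides the leading coefficient (6): q ∈ {1, 2, 3, 6}

All possible rational roots: -6, -3, -2, -3/2, -1, -2/3, -1/2, -1/3, -1/6, 1/6, 1/3, 1/2, 2/3, 1, 3/2, 2, 3, 6

-6, -3, -2, -3/2, -1, -2/3, -1/2, -1/3, -1/6, 1/6, 1/3, 1/2, 2/3, 1, 3/2, 2, 3, 6


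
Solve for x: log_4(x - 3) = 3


Convert to exponential form: x - 3 = 4^3 = 64
x = 64 + 3 = 67
Check: log_4(67 - 3) = log_4(64) = log_4(64) = 3 ✓

x = 67


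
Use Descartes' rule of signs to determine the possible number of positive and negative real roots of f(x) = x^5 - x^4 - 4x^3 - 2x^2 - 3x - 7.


Descartes' rule of signs:

For positive roots, count sign changes in f(x) = x^5 - x^4 - 4x^3 - 2x^2 - 3x - 7:
Signs of coefficients: +, -, -, -, -, -
Number of sign changes: 1
Possible positive real roots: 1

For negative roots, examine f(-x) = -x^5 - x^4 + 4x^3 - 2x^2 + 3x - 7:
Signs of coefficients: -, -, +, -, +, -
Number of sign changes: 4
Possible negative real roots: 4, 2, 0

Positive roots: 1; Negative roots: 4 or 2 or 0


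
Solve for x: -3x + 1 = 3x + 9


Starting with: -3x + 1 = 3x + 9
Move all x terms to left: (-3 - 3)x = 9 - 1
Simplify: -6x = 8
Divide both sides by -6: x = -4/3

x = -4/3


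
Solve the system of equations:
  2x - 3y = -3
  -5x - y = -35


Using Cramer's rule:
Determinant D = (2)(-1) - (-5)(-3) = -2 - 15 = -17
Dx = (-3)(-1) - (-35)(-3) = 3 - 105 = -102
Dy = (2)(-35) - (-5)(-3) = -70 - 15 = -85
x = Dx/D = -102/-17 = 6
y = Dy/D = -85/-17 = 5

x = 6, y = 5


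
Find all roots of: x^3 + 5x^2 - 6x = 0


The constant term is 0, so x = 0 is a root. Factor out x:
  x^2 + 5x - 6 = 0
Solve the quadratic x^2 + 5x - 6 = 0: discriminant = 5^2 - 4(1)(-6) = 25 + 24 = 49.
sqrt(49) = 7, so x = (-5 ± 7)/2: x = 1 or x = -6.
Collecting all roots found:

x = -6, x = 0, x = 1


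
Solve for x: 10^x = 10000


Express both sides with the same base.
10000 = 10^4
Since the bases match: x = 4

x = 4


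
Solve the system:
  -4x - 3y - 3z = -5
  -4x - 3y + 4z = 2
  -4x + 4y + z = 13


Using Cramer's rule. Expand each determinant along the first row.
D  = (-4)*[(-3)*1 - 4*4] - (-3)*[(-4)*1 - 4*(-4)] + (-3)*[(-4)*4 - (-3)*(-4)]
  = (-4)*(-19) - (-3)*(12) + (-3)*(-28) = 196
Dx = (-5)*[(-3)*1 - 4*4] - (-3)*[2*1 - 4*13] + (-3)*[2*4 - (-3)*13]
  = (-5)*(-19) - (-3)*(-50) + (-3)*(47) = -196
Dy = (-4)*[2*1 - 4*13] - (-5)*[(-4)*1 - 4*(-4)] + (-3)*[(-4)*13 - 2*(-4)]
  = (-4)*(-50) - (-5)*(12) + (-3)*(-44) = 392
Dz = (-4)*[(-3)*13 - 2*4] - (-3)*[(-4)*13 - 2*(-4)] + (-5)*[(-4)*4 - (-3)*(-4)]
  = (-4)*(-47) - (-3)*(-44) + (-5)*(-28) = 196
x = Dx/D = -196/196 = -1, y = Dy/D = 392/196 = 2, z = Dz/D = 196/196 = 1
Check eq1: (-4)(-1) + (-3)(2) + (-3)(1) = -5 = -5 ✓
Check eq2: (-4)(-1) + (-3)(2) + (4)(1) = 2 = 2 ✓
Check eq3: (-4)(-1) + (4)(2) + (1)(1) = 13 = 13 ✓

x = -1, y = 2, z = 1


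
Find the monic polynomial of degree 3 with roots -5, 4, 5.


A monic polynomial with roots -5, 4, 5 is:
p(x) = (x + 5)(x - 4)(x - 5)
After multiplying by (x + 5): x + 5
After multiplying by (x - 4): x^2 + x - 20
After multiplying by (x - 5): x^3 - 4x^2 - 25x + 100

x^3 - 4x^2 - 25x + 100


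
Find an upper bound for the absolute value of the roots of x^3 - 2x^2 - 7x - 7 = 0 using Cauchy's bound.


Cauchy's bound: all roots r satisfy |r| <= 1 + max(|a_i/a_n|) for i = 0,...,n-1
where a_n is the leading coefficient.

Coefficients: [1, -2, -7, -7]
Leading coefficient a_n = 1
Ratios |a_i/a_n|: 2, 7, 7
Maximum ratio: 7
Cauchy's bound: |r| <= 1 + 7 = 8

Upper bound = 8


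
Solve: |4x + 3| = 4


An absolute value equation |expr| = 4 gives two cases:
Case 1: 4x + 3 = 4
  4x = 1, so x = 1/4
Case 2: 4x + 3 = -4
  4x = -7, so x = -7/4

x = -7/4, x = 1/4


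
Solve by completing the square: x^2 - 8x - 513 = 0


Start: x^2 - 8x - 513 = 0
Move constant: x^2 - 8x = 513
Half of -8 is -4, squared is 16
Add 16 to both sides: x^2 - 8x + 16 = 529
(x - 4)^2 = 529
x - 4 = ±23
x = 4 + 23 = 27 or x = 4 - 23 = -19

x = -19, x = 27


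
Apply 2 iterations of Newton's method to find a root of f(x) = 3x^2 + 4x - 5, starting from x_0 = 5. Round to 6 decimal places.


Newton's method: x_(n+1) = x_n - f(x_n)/f'(x_n)
f(x) = 3x^2 + 4x - 5
f'(x) = 6x + 4

Iteration 1:
  f(5.000000) = 90.000000
  f'(5.000000) = 34.000000
  x_1 = 5.000000 - (90.000000)/(34.000000) = 2.352941

Iteration 2:
  f(2.352941) = 21.020761
  f'(2.352941) = 18.117647
  x_2 = 2.352941 - (21.020761)/(18.117647) = 1.192704

x_2 = 1.192704


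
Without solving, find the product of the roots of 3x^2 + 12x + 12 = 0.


By Vieta's formulas for ax^2 + bx + c = 0:
  Sum of roots = -b/a
  Product of roots = c/a

Here a = 3, b = 12, c = 12
Sum = -(12)/3 = -4
Product = 12/3 = 4

Product = 4


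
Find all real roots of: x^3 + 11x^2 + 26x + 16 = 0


Let p(x) = x^3 + 11x^2 + 26x + 16. By the rational root theorem (leading coefficient 1), any rational root is an integer divisor of 16: try ±1, ±2, ... in turn.
Test x = 1: value = 54 ≠ 0.
Test x = -1: value = 0 ✓, so (x + 1) is a factor.
Synthetic division by (x + 1): bring down 1; 1(-1) + 11 = 10; 10(-1) + 26 = 16; 16(-1) + 16 = 0 → quotient x^2 + 10x + 16, remainder 0.
Solve the quadratic x^2 + 10x + 16 = 0: discriminant = 10^2 - 4(1)(16) = 100 - 64 = 36.
sqrt(36) = 6, so x = (-10 ± 6)/2: x = -2 or x = -8.

x = -8, x = -2, x = -1


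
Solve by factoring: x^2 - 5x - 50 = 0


We need two numbers that multiply to -50 and add to -5.
Those numbers are 5 and -10 (since 5 * (-10) = -50 and 5 + (-10) = -5).
So x^2 - 5x - 50 = (x + 5)(x - 10) = 0
Setting each factor to zero: x = -5 or x = 10

x = -5, x = 10


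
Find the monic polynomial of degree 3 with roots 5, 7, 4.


A monic polynomial with roots 5, 7, 4 is:
p(x) = (x - 5)(x - 7)(x - 4)
After multiplying by (x - 5): x - 5
After multiplying by (x - 7): x^2 - 12x + 35
After multiplying by (x - 4): x^3 - 16x^2 + 83x - 140

x^3 - 16x^2 + 83x - 140


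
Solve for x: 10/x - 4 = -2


Subtract -4 from both sides: 10/x = 2
Multiply both sides by x: 10 = 2 * x
Divide by 2: x = 5

x = 5


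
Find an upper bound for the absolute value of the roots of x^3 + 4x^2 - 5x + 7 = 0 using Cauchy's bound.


Cauchy's bound: all roots r satisfy |r| <= 1 + max(|a_i/a_n|) for i = 0,...,n-1
where a_n is the leading coefficient.

Coefficients: [1, 4, -5, 7]
Leading coefficient a_n = 1
Ratios |a_i/a_n|: 4, 5, 7
Maximum ratio: 7
Cauchy's bound: |r| <= 1 + 7 = 8

Upper bound = 8


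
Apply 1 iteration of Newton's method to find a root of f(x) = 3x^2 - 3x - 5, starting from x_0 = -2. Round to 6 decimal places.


Newton's method: x_(n+1) = x_n - f(x_n)/f'(x_n)
f(x) = 3x^2 - 3x - 5
f'(x) = 6x - 3

Iteration 1:
  f(-2.000000) = 13.000000
  f'(-2.000000) = -15.000000
  x_1 = -2.000000 - (13.000000)/(-15.000000) = -1.133333

x_1 = -1.133333


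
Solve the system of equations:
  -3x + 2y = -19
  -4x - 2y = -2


Using Cramer's rule:
Determinant D = (-3)(-2) - (-4)(2) = 6 + 8 = 14
Dx = (-19)(-2) - (-2)(2) = 38 + 4 = 42
Dy = (-3)(-2) - (-4)(-19) = 6 - 76 = -70
x = Dx/D = 42/14 = 3
y = Dy/D = -70/14 = -5

x = 3, y = -5


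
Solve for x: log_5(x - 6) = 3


Convert to exponential form: x - 6 = 5^3 = 125
x = 125 + 6 = 131
Check: log_5(131 - 6) = log_5(125) = log_5(125) = 3 ✓

x = 131


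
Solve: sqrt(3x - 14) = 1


Square both sides: 3x - 14 = 1^2 = 1
3x = 1 + 14 = 15
x = 5
Check: sqrt(3*5 - 14) = sqrt(1) = 1 ✓

x = 5


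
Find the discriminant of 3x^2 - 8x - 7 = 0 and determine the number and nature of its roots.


For ax^2 + bx + c = 0, discriminant D = b^2 - 4ac
Here a = 3, b = -8, c = -7
D = (-8)^2 - 4(3)(-7) = 64 + 84 = 148

D = 148 > 0 but not a perfect square
The equation has 2 distinct real irrational roots.

Discriminant = 148, 2 distinct real irrational roots


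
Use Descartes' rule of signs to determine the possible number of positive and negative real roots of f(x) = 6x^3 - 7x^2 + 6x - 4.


Descartes' rule of signs:

For positive roots, count sign changes in f(x) = 6x^3 - 7x^2 + 6x - 4:
Signs of coefficients: +, -, +, -
Number of sign changes: 3
Possible positive real roots: 3, 1

For negative roots, examine f(-x) = -6x^3 - 7x^2 - 6x - 4:
Signs of coefficients: -, -, -, -
Number of sign changes: 0
Possible negative real roots: 0

Positive roots: 3 or 1; Negative roots: 0


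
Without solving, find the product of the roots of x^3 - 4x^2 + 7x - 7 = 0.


By Vieta's formulas for x^3 + bx^2 + cx + d = 0:
  r1 + r2 + r3 = -b/a = 4
  r1*r2 + r1*r3 + r2*r3 = c/a = 7
  r1*r2*r3 = -d/a = 7


Product = 7


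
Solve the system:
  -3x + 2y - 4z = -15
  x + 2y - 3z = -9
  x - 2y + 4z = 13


Using Cramer's rule. Expand each determinant along the first row.
D  = (-3)*[2*4 - (-3)*(-2)] - 2*[1*4 - (-3)*1] + (-4)*[1*(-2) - 2*1]
  = (-3)*(2) - 2*(7) + (-4)*(-4) = -4
Dx = (-15)*[2*4 - (-3)*(-2)] - 2*[(-9)*4 - (-3)*13] + (-4)*[(-9)*(-2) - 2*13]
  = (-15)*(2) - 2*(3) + (-4)*(-8) = -4
Dy = (-3)*[(-9)*4 - (-3)*13] - (-15)*[1*4 - (-3)*1] + (-4)*[1*13 - (-9)*1]
  = (-3)*(3) - (-15)*(7) + (-4)*(22) = 8
Dz = (-3)*[2*13 - (-9)*(-2)] - 2*[1*13 - (-9)*1] + (-15)*[1*(-2) - 2*1]
  = (-3)*(8) - 2*(22) + (-15)*(-4) = -8
x = Dx/D = -4/-4 = 1, y = Dy/D = 8/-4 = -2, z = Dz/D = -8/-4 = 2
Check eq1: (-3)(1) + (2)(-2) + (-4)(2) = -15 = -15 ✓
Check eq2: (1)(1) + (2)(-2) + (-3)(2) = -9 = -9 ✓
Check eq3: (1)(1) + (-2)(-2) + (4)(2) = 13 = 13 ✓

x = 1, y = -2, z = 2


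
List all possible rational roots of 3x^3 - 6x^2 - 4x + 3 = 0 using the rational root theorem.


Rational root theorem: possible roots are ±p/q where:
  p divides the constant term (3): p ∈ {1, 3}
  q divides the leading coefficient (3): q ∈ {1, 3}

All possible rational roots: -3, -1, -1/3, 1/3, 1, 3

-3, -1, -1/3, 1/3, 1, 3


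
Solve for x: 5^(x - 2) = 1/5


Express both sides with the same base.
1/5 = 5^(-1)
Since the bases match, equate exponents: x - 2 = -1
So x = -1 - (-2) = 1

x = 1


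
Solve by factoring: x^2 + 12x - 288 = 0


We need two numbers that multiply to -288 and add to 12.
Those numbers are -12 and 24 (since (-12) * 24 = -288 and (-12) + 24 = 12).
So x^2 + 12x - 288 = (x - 12)(x + 24) = 0
Setting each factor to zero: x = 12 or x = -24

x = -24, x = 12


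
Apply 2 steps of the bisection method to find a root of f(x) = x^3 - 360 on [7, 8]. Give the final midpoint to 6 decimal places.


f(x) = x^3 - 360
f(7) = -17 < 0
f(8) = 152 > 0

Step 1: midpoint = (7.000000 + 8.000000)/2 = 7.500000
  f(7.500000) = 61.875000
  f(mid) > 0, so root is in [7.000000, 7.500000]

Step 2: midpoint = (7.000000 + 7.500000)/2 = 7.250000
  f(7.250000) = 21.078125
  f(mid) > 0, so root is in [7.000000, 7.250000]

midpoint = 7.250000


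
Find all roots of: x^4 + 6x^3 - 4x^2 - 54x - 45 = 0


Let p(x) = x^4 + 6x^3 - 4x^2 - 54x - 45. By the rational root theorem (leading coefficient 1), any rational root is an integer divisor of 45: try ±1, ±2, ... in turn.
Test x = 1: value = -96 ≠ 0.
Test x = -1: value = 0 ✓, so (x + 1) is a factor.
Synthetic division by (x + 1): bring down 1; 1(-1) + 6 = 5; 5(-1) - 4 = -9; (-9)(-1) - 54 = -45; (-45)(-1) - 45 = 0 → quotient x^3 + 5x^2 - 9x - 45, remainder 0.
Continue with the quotient x^3 + 5x^2 - 9x - 45 (candidates must divide 45; re-test x = -1 first in case it repeats).
Test x = -1: value = -32 ≠ 0.
Test x = 3: value = 0 ✓, so (x - 3) is a factor.
Synthetic division by (x - 3): bring down 1; 1(3) + 5 = 8; 8(3) - 9 = 15; 15(3) - 45 = 0 → quotient x^2 + 8x + 15, remainder 0.
Solve the quadratic x^2 + 8x + 15 = 0: discriminant = 8^2 - 4(1)(15) = 64 - 60 = 4.
sqrt(4) = 2, so x = (-8 ± 2)/2: x = -3 or x = -5.
Collecting all roots found:

x = -5, x = -3, x = -1, x = 3


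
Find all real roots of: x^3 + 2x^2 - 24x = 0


The constant term is 0, so x = 0 is a root. Factor out x:
  x(x^2 + 2x - 24) = 0
Solve the quadratic x^2 + 2x - 24 = 0: discriminant = 2^2 - 4(1)(-24) = 4 + 96 = 100.
sqrt(100) = 10, so x = (-2 ± 10)/2: x = 4 or x = -6.

x = -6, x = 0, x = 4


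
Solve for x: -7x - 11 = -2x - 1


Starting with: -7x - 11 = -2x - 1
Move all x terms to left: (-7 + 2)x = -1 + 11
Simplify: -5x = 10
Divide both sides by -5: x = -2

x = -2


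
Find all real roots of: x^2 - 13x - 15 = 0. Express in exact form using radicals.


Using the quadratic formula: x = (-b ± sqrt(b^2 - 4ac)) / (2a)
Here a = 1, b = -13, c = -15
Discriminant = b^2 - 4ac = (-13)^2 - 4(1)(-15) = 169 + 60 = 229
Since discriminant = 229 > 0, there are two real roots.
x = (13 ± sqrt(229)) / 2
Numerically: x ≈ 14.0664 or x ≈ -1.0664

x = (13 + sqrt(229)) / 2 or x = (13 - sqrt(229)) / 2


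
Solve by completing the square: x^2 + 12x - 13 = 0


Start: x^2 + 12x - 13 = 0
Move constant: x^2 + 12x = 13
Half of 12 is 6, squared is 36
Add 36 to both sides: x^2 + 12x + 36 = 49
(x + 6)^2 = 49
x + 6 = ±7
x = -6 + 7 = 1 or x = -6 - 7 = -13

x = -13, x = 1


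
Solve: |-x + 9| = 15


An absolute value equation |expr| = 15 gives two cases:
Case 1: -x + 9 = 15
  -x = 6, so x = -6
Case 2: -x + 9 = -15
  -x = -24, so x = 24

x = -6, x = 24


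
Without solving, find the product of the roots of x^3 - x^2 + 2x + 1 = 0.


By Vieta's formulas for x^3 + bx^2 + cx + d = 0:
  r1 + r2 + r3 = -b/a = 1
  r1*r2 + r1*r3 + r2*r3 = c/a = 2
  r1*r2*r3 = -d/a = -1


Product = -1


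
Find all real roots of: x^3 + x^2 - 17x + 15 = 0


Let p(x) = x^3 + x^2 - 17x + 15. By the rational root theorem (leading coefficient 1), any rational root is an integer divisor of 15: try ±1, ±2, ... in turn.
Test x = 1: value = 0 ✓, so (x - 1) is a factor.
Synthetic division by (x - 1): bring down 1; 1(1) + 1 = 2; 2(1) - 17 = -15; (-15)(1) + 15 = 0 → quotient x^2 + 2x - 15, remainder 0.
Solve the quadratic x^2 + 2x - 15 = 0: discriminant = 2^2 - 4(1)(-15) = 4 + 60 = 64.
sqrt(64) = 8, so x = (-2 ± 8)/2: x = 3 or x = -5.

x = -5, x = 1, x = 3


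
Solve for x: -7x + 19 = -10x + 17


Starting with: -7x + 19 = -10x + 17
Move all x terms to left: (-7 + 10)x = 17 - 19
Simplify: 3x = -2
Divide both sides by 3: x = -2/3

x = -2/3


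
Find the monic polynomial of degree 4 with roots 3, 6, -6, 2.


A monic polynomial with roots 3, 6, -6, 2 is:
p(x) = (x - 3)(x - 6)(x + 6)(x - 2)
After multiplying by (x - 3): x - 3
After multiplying by (x - 6): x^2 - 9x + 18
After multiplying by (x + 6): x^3 - 3x^2 - 36x + 108
After multiplying by (x - 2): x^4 - 5x^3 - 30x^2 + 180x - 216

x^4 - 5x^3 - 30x^2 + 180x - 216


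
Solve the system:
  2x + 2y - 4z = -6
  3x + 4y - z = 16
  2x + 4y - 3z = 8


Using Cramer's rule. Expand each determinant along the first row.
D  = 2*[4*(-3) - (-1)*4] - 2*[3*(-3) - (-1)*2] + (-4)*[3*4 - 4*2]
  = 2*(-8) - 2*(-7) + (-4)*(4) = -18
Dx = (-6)*[4*(-3) - (-1)*4] - 2*[16*(-3) - (-1)*8] + (-4)*[16*4 - 4*8]
  = (-6)*(-8) - 2*(-40) + (-4)*(32) = 0
Dy = 2*[16*(-3) - (-1)*8] - (-6)*[3*(-3) - (-1)*2] + (-4)*[3*8 - 16*2]
  = 2*(-40) - (-6)*(-7) + (-4)*(-8) = -90
Dz = 2*[4*8 - 16*4] - 2*[3*8 - 16*2] + (-6)*[3*4 - 4*2]
  = 2*(-32) - 2*(-8) + (-6)*(4) = -72
x = Dx/D = 0/-18 = 0, y = Dy/D = -90/-18 = 5, z = Dz/D = -72/-18 = 4
Check eq1: (2)(0) + (2)(5) + (-4)(4) = -6 = -6 ✓
Check eq2: (3)(0) + (4)(5) + (-1)(4) = 16 = 16 ✓
Check eq3: (2)(0) + (4)(5) + (-3)(4) = 8 = 8 ✓

x = 0, y = 5, z = 4


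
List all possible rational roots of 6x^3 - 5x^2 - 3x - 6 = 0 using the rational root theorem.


Rational root theorem: possible roots are ±p/q where:
  p divides the constant term (-6): p ∈ {1, 2, 3, 6}
  q divides the leading coefficient (6): q ∈ {1, 2, 3, 6}

All possible rational roots: -6, -3, -2, -3/2, -1, -2/3, -1/2, -1/3, -1/6, 1/6, 1/3, 1/2, 2/3, 1, 3/2, 2, 3, 6

-6, -3, -2, -3/2, -1, -2/3, -1/2, -1/3, -1/6, 1/6, 1/3, 1/2, 2/3, 1, 3/2, 2, 3, 6


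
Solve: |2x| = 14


An absolute value equation |expr| = 14 gives two cases:
Case 1: 2x = 14
  2x = 14, so x = 7
Case 2: 2x = -14
  2x = -14, so x = -7

x = -7, x = 7


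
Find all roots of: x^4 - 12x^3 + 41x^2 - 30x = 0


The constant term is 0, so x = 0 is a root. Factor out x:
  x^3 - 12x^2 + 41x - 30 = 0
Let p(x) = x^3 - 12x^2 + 41x - 30. By the rational root theorem (leading coefficient 1), any rational root is an integer divisor of 30: try ±1, ±2, ... in turn.
Test x = 1: value = 0 ✓, so (x - 1) is a factor.
Synthetic division by (x - 1): bring down 1; 1(1) - 12 = -11; (-11)(1) + 41 = 30; 30(1) - 30 = 0 → quotient x^2 - 11x + 30, remainder 0.
Solve the quadratic x^2 - 11x + 30 = 0: discriminant = (-11)^2 - 4(1)(30) = 121 - 120 = 1.
sqrt(1) = 1, so x = (11 ± 1)/2: x = 6 or x = 5.
Collecting all roots found:

x = 0, x = 1, x = 5, x = 6


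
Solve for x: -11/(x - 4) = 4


Multiply both sides by (x - 4): -11 = 4(x - 4)
Distribute: -11 = 4x - 16
4x = -11 + 16 = 5
x = 5/4

x = 5/4


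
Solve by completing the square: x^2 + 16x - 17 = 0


Start: x^2 + 16x - 17 = 0
Move constant: x^2 + 16x = 17
Half of 16 is 8, squared is 64
Add 64 to both sides: x^2 + 16x + 64 = 81
(x + 8)^2 = 81
x + 8 = ±9
x = -8 + 9 = 1 or x = -8 - 9 = -17

x = -17, x = 1


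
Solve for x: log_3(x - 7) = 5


Convert to exponential form: x - 7 = 3^5 = 243
x = 243 + 7 = 250
Check: log_3(250 - 7) = log_3(243) = log_3(243) = 5 ✓

x = 250


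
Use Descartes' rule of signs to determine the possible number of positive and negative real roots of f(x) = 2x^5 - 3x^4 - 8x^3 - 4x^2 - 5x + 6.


Descartes' rule of signs:

For positive roots, count sign changes in f(x) = 2x^5 - 3x^4 - 8x^3 - 4x^2 - 5x + 6:
Signs of coefficients: +, -, -, -, -, +
Number of sign changes: 2
Possible positive real roots: 2, 0

For negative roots, examine f(-x) = -2x^5 - 3x^4 + 8x^3 - 4x^2 + 5x + 6:
Signs of coefficients: -, -, +, -, +, +
Number of sign changes: 3
Possible negative real roots: 3, 1

Positive roots: 2 or 0; Negative roots: 3 or 1


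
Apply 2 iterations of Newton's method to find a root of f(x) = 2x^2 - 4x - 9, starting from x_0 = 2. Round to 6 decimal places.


Newton's method: x_(n+1) = x_n - f(x_n)/f'(x_n)
f(x) = 2x^2 - 4x - 9
f'(x) = 4x - 4

Iteration 1:
  f(2.000000) = -9.000000
  f'(2.000000) = 4.000000
  x_1 = 2.000000 - (-9.000000)/(4.000000) = 4.250000

Iteration 2:
  f(4.250000) = 10.125000
  f'(4.250000) = 13.000000
  x_2 = 4.250000 - (10.125000)/(13.000000) = 3.471154

x_2 = 3.471154


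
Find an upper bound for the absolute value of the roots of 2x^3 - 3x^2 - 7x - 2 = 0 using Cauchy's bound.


Cauchy's bound: all roots r satisfy |r| <= 1 + max(|a_i/a_n|) for i = 0,...,n-1
where a_n is the leading coefficient.

Coefficients: [2, -3, -7, -2]
Leading coefficient a_n = 2
Ratios |a_i/a_n|: 3/2, 7/2, 1
Maximum ratio: 7/2
Cauchy's bound: |r| <= 1 + 7/2 = 9/2

Upper bound = 9/2


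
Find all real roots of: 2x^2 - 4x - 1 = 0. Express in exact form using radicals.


Using the quadratic formula: x = (-b ± sqrt(b^2 - 4ac)) / (2a)
Here a = 2, b = -4, c = -1
Discriminant = b^2 - 4ac = (-4)^2 - 4(2)(-1) = 16 + 8 = 24
Since discriminant = 24 > 0, there are two real roots.
x = (4 ± 2*sqrt(6)) / 4
Simplifying: x = (2 ± sqrt(6)) / 2
Numerically: x ≈ 2.2247 or x ≈ -0.2247

x = (2 + sqrt(6)) / 2 or x = (2 - sqrt(6)) / 2


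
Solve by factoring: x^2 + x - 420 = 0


We need two numbers that multiply to -420 and add to 1.
Those numbers are 21 and -20 (since 21 * (-20) = -420 and 21 + (-20) = 1).
So x^2 + x - 420 = (x + 21)(x - 20) = 0
Setting each factor to zero: x = -21 or x = 20

x = -21, x = 20


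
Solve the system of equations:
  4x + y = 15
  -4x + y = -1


Using Cramer's rule:
Determinant D = (4)(1) - (-4)(1) = 4 + 4 = 8
Dx = (15)(1) - (-1)(1) = 15 + 1 = 16
Dy = (4)(-1) - (-4)(15) = -4 + 60 = 56
x = Dx/D = 16/8 = 2
y = Dy/D = 56/8 = 7

x = 2, y = 7


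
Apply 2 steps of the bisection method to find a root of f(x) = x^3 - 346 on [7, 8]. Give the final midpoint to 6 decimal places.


f(x) = x^3 - 346
f(7) = -3 < 0
f(8) = 166 > 0

Step 1: midpoint = (7.000000 + 8.000000)/2 = 7.500000
  f(7.500000) = 75.875000
  f(mid) > 0, so root is in [7.000000, 7.500000]

Step 2: midpoint = (7.000000 + 7.500000)/2 = 7.250000
  f(7.250000) = 35.078125
  f(mid) > 0, so root is in [7.000000, 7.250000]

midpoint = 7.250000


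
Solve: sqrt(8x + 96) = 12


Square both sides: 8x + 96 = 12^2 = 144
8x = 144 - 96 = 48
x = 6
Check: sqrt(8*6 + 96) = sqrt(144) = 12 ✓

x = 6


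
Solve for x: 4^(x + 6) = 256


Express both sides with the same base.
256 = 4^4
Since the bases match, equate exponents: x + 6 = 4
So x = 4 - (6) = -2

x = -2


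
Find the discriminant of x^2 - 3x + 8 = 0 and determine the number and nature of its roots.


For ax^2 + bx + c = 0, discriminant D = b^2 - 4ac
Here a = 1, b = -3, c = 8
D = (-3)^2 - 4(1)(8) = 9 - 32 = -23

D = -23 < 0
The equation has no real roots (2 complex conjugate roots).

Discriminant = -23, no real roots (2 complex conjugate roots)


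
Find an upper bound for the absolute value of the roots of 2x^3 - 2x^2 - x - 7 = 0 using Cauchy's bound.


Cauchy's bound: all roots r satisfy |r| <= 1 + max(|a_i/a_n|) for i = 0,...,n-1
where a_n is the leading coefficient.

Coefficients: [2, -2, -1, -7]
Leading coefficient a_n = 2
Ratios |a_i/a_n|: 1, 1/2, 7/2
Maximum ratio: 7/2
Cauchy's bound: |r| <= 1 + 7/2 = 9/2

Upper bound = 9/2


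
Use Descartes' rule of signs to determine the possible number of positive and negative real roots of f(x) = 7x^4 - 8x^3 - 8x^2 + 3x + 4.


Descartes' rule of signs:

For positive roots, count sign changes in f(x) = 7x^4 - 8x^3 - 8x^2 + 3x + 4:
Signs of coefficients: +, -, -, +, +
Number of sign changes: 2
Possible positive real roots: 2, 0

For negative roots, examine f(-x) = 7x^4 + 8x^3 - 8x^2 - 3x + 4:
Signs of coefficients: +, +, -, -, +
Number of sign changes: 2
Possible negative real roots: 2, 0

Positive roots: 2 or 0; Negative roots: 2 or 0


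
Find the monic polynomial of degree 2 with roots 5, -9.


A monic polynomial with roots 5, -9 is:
p(x) = (x - 5)(x + 9)
After multiplying by (x - 5): x - 5
After multiplying by (x + 9): x^2 + 4x - 45

x^2 + 4x - 45


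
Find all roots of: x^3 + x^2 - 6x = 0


The constant term is 0, so x = 0 is a root. Factor out x:
  x^2 + x - 6 = 0
Solve the quadratic x^2 + x - 6 = 0: discriminant = 1^2 - 4(1)(-6) = 1 + 24 = 25.
sqrt(25) = 5, so x = (-1 ± 5)/2: x = 2 or x = -3.
Collecting all roots found:

x = -3, x = 0, x = 2


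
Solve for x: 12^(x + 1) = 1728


Express both sides with the same base.
1728 = 12^3
Since the bases match, equate exponents: x + 1 = 3
So x = 3 - (1) = 2

x = 2


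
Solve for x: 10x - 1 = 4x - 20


Starting with: 10x - 1 = 4x - 20
Move all x terms to left: (10 - 4)x = -20 + 1
Simplify: 6x = -19
Divide both sides by 6: x = -19/6

x = -19/6


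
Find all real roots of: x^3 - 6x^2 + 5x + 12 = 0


Let p(x) = x^3 - 6x^2 + 5x + 12. By the rational root theorem (leading coefficient 1), any rational root is an integer divisor of 12: try ±1, ±2, ... in turn.
Test x = 1: value = 12 ≠ 0.
Test x = -1: value = 0 ✓, so (x + 1) is a factor.
Synthetic division by (x + 1): bring down 1; 1(-1) - 6 = -7; (-7)(-1) + 5 = 12; 12(-1) + 12 = 0 → quotient x^2 - 7x + 12, remainder 0.
Solve the quadratic x^2 - 7x + 12 = 0: discriminant = (-7)^2 - 4(1)(12) = 49 - 48 = 1.
sqrt(1) = 1, so x = (7 ± 1)/2: x = 4 or x = 3.

x = -1, x = 3, x = 4
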